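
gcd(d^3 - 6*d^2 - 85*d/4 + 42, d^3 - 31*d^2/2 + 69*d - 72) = d^2 - 19*d/2 + 12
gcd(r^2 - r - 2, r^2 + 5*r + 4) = r + 1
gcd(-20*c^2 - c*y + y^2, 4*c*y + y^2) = 4*c + y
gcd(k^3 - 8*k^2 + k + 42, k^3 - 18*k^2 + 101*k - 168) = k^2 - 10*k + 21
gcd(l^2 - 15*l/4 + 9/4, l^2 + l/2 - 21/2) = l - 3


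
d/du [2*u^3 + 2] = 6*u^2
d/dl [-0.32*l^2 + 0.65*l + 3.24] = 0.65 - 0.64*l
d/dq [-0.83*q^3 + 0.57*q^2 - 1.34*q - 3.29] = -2.49*q^2 + 1.14*q - 1.34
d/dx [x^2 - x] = 2*x - 1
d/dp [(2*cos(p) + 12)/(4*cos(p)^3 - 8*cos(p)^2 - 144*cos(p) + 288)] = (cos(p) - 4)*sin(p)/((cos(p) - 6)^2*(cos(p) - 2)^2)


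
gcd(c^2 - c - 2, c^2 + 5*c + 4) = c + 1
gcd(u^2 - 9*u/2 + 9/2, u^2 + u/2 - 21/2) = u - 3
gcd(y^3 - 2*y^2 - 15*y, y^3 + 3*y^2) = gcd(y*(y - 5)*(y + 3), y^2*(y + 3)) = y^2 + 3*y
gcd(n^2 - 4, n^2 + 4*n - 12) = n - 2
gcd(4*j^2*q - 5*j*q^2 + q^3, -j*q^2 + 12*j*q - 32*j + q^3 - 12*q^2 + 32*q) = -j + q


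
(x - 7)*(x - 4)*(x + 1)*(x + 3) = x^4 - 7*x^3 - 13*x^2 + 79*x + 84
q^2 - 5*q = q*(q - 5)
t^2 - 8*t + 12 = (t - 6)*(t - 2)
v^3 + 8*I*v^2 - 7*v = v*(v + I)*(v + 7*I)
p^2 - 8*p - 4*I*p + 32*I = (p - 8)*(p - 4*I)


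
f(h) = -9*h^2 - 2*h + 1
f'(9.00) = -164.00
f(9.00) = -746.00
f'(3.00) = -56.00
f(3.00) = -86.00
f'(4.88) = -89.84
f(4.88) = -223.09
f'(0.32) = -7.76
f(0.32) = -0.56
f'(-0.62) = 9.16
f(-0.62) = -1.22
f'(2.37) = -44.66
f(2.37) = -54.29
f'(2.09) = -39.62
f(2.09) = -42.49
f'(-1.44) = 23.92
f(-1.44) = -14.78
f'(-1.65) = 27.70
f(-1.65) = -20.20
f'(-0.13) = 0.34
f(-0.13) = 1.11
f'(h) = -18*h - 2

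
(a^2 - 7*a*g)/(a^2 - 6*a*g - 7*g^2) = a/(a + g)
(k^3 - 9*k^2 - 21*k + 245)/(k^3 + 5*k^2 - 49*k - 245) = (k - 7)/(k + 7)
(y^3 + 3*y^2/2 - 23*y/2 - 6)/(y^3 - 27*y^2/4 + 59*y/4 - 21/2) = 2*(2*y^2 + 9*y + 4)/(4*y^2 - 15*y + 14)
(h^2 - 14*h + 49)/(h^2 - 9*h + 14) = (h - 7)/(h - 2)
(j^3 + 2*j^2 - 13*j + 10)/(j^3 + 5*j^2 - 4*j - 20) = (j - 1)/(j + 2)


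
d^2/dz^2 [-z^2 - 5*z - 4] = -2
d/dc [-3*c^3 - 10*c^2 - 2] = c*(-9*c - 20)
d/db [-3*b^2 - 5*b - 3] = -6*b - 5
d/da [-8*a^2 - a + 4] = -16*a - 1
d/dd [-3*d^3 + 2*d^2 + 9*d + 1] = -9*d^2 + 4*d + 9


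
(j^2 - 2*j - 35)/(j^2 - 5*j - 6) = (-j^2 + 2*j + 35)/(-j^2 + 5*j + 6)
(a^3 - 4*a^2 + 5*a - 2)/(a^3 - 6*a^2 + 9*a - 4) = (a - 2)/(a - 4)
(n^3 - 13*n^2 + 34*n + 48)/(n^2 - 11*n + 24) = (n^2 - 5*n - 6)/(n - 3)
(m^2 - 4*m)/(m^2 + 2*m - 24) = m/(m + 6)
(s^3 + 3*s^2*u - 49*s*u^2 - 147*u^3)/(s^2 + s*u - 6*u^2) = (s^2 - 49*u^2)/(s - 2*u)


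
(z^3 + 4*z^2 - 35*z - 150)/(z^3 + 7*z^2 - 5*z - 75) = (z - 6)/(z - 3)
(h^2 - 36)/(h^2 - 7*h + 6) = (h + 6)/(h - 1)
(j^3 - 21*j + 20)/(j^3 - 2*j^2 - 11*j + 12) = (j + 5)/(j + 3)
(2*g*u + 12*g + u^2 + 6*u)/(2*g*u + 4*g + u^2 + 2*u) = (u + 6)/(u + 2)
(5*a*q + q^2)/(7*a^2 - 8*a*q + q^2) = q*(5*a + q)/(7*a^2 - 8*a*q + q^2)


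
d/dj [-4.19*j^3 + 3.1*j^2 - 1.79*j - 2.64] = -12.57*j^2 + 6.2*j - 1.79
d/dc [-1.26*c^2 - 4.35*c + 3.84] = -2.52*c - 4.35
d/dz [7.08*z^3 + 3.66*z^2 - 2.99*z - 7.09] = 21.24*z^2 + 7.32*z - 2.99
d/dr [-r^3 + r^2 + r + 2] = -3*r^2 + 2*r + 1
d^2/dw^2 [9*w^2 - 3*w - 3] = 18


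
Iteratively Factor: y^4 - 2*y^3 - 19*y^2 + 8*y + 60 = (y - 5)*(y^3 + 3*y^2 - 4*y - 12) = (y - 5)*(y + 2)*(y^2 + y - 6) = (y - 5)*(y - 2)*(y + 2)*(y + 3)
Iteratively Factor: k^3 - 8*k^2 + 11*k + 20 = (k - 5)*(k^2 - 3*k - 4) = (k - 5)*(k + 1)*(k - 4)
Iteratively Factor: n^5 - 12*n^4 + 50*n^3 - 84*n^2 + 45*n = (n - 5)*(n^4 - 7*n^3 + 15*n^2 - 9*n) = n*(n - 5)*(n^3 - 7*n^2 + 15*n - 9) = n*(n - 5)*(n - 3)*(n^2 - 4*n + 3) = n*(n - 5)*(n - 3)^2*(n - 1)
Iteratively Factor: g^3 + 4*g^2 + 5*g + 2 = (g + 2)*(g^2 + 2*g + 1) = (g + 1)*(g + 2)*(g + 1)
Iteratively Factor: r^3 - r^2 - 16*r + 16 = (r - 4)*(r^2 + 3*r - 4) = (r - 4)*(r - 1)*(r + 4)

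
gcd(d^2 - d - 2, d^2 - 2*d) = d - 2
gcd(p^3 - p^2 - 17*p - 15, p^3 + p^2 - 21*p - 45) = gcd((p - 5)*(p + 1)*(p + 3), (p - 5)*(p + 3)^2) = p^2 - 2*p - 15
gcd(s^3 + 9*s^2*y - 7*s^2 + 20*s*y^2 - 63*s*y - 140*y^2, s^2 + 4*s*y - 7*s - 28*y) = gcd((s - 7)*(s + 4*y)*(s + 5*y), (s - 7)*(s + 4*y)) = s^2 + 4*s*y - 7*s - 28*y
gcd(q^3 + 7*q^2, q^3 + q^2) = q^2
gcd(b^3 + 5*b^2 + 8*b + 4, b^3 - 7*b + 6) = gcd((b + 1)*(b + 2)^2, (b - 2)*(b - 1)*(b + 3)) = 1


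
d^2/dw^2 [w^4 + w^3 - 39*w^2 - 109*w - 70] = 12*w^2 + 6*w - 78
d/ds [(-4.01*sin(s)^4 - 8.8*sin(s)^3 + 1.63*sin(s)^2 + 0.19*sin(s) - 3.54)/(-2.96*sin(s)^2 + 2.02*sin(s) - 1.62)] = (23.7392*sin(s)^5 + 1.74740000000001*sin(s)^4 - 9.5672*sin(s)^3 + 46.623*sin(s)^2 - 26.238*sin(s) + 6.843)*cos(s)/(8.7616*sin(s)^4 - 11.9584*sin(s)^3 + 13.6708*sin(s)^2 - 6.5448*sin(s) + 2.6244)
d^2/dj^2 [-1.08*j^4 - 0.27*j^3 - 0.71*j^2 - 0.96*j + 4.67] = -12.96*j^2 - 1.62*j - 1.42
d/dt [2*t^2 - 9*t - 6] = 4*t - 9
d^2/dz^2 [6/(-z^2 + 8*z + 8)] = 12*(-z^2 + 8*z + 4*(z - 4)^2 + 8)/(-z^2 + 8*z + 8)^3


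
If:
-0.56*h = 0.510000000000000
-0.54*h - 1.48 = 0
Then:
No Solution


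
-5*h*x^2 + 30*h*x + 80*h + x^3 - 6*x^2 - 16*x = (-5*h + x)*(x - 8)*(x + 2)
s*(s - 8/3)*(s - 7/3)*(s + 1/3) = s^4 - 14*s^3/3 + 41*s^2/9 + 56*s/27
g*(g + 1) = g^2 + g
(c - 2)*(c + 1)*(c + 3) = c^3 + 2*c^2 - 5*c - 6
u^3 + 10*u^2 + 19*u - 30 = (u - 1)*(u + 5)*(u + 6)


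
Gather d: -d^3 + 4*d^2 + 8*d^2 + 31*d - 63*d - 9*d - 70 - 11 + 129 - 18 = -d^3 + 12*d^2 - 41*d + 30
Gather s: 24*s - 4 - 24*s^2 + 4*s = -24*s^2 + 28*s - 4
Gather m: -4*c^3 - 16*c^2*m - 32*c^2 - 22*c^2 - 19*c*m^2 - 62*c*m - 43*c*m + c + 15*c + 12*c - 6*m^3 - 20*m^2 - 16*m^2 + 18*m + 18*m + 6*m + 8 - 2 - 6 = -4*c^3 - 54*c^2 + 28*c - 6*m^3 + m^2*(-19*c - 36) + m*(-16*c^2 - 105*c + 42)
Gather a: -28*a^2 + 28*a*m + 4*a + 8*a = -28*a^2 + a*(28*m + 12)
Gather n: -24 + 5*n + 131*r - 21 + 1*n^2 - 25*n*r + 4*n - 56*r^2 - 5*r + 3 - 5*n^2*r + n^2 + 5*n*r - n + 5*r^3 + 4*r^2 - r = n^2*(2 - 5*r) + n*(8 - 20*r) + 5*r^3 - 52*r^2 + 125*r - 42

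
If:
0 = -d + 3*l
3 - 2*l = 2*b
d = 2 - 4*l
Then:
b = 17/14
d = 6/7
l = 2/7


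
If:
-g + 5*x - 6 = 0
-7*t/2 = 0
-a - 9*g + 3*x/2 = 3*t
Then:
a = 54 - 87*x/2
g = 5*x - 6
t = 0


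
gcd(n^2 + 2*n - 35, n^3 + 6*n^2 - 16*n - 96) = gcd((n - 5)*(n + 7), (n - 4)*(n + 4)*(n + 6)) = 1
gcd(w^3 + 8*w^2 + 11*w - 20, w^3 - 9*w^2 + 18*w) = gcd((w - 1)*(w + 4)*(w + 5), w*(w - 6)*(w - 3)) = 1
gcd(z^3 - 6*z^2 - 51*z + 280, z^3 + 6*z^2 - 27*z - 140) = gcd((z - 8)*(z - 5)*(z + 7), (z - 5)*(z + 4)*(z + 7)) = z^2 + 2*z - 35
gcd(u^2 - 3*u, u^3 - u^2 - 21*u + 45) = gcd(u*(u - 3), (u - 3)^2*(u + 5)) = u - 3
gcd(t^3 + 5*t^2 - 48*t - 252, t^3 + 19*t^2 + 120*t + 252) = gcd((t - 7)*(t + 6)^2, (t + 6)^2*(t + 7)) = t^2 + 12*t + 36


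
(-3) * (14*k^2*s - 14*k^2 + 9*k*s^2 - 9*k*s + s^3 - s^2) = -42*k^2*s + 42*k^2 - 27*k*s^2 + 27*k*s - 3*s^3 + 3*s^2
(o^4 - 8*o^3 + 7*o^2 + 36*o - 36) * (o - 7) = o^5 - 15*o^4 + 63*o^3 - 13*o^2 - 288*o + 252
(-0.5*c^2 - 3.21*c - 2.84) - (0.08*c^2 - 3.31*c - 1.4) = -0.58*c^2 + 0.1*c - 1.44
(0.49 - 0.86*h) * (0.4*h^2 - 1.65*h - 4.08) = -0.344*h^3 + 1.615*h^2 + 2.7003*h - 1.9992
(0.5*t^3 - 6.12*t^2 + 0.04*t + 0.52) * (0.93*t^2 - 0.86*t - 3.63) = 0.465*t^5 - 6.1216*t^4 + 3.4854*t^3 + 22.6648*t^2 - 0.5924*t - 1.8876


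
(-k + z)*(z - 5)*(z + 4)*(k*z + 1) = -k^2*z^3 + k^2*z^2 + 20*k^2*z + k*z^4 - k*z^3 - 21*k*z^2 + k*z + 20*k + z^3 - z^2 - 20*z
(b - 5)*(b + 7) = b^2 + 2*b - 35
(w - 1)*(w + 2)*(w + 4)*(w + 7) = w^4 + 12*w^3 + 37*w^2 + 6*w - 56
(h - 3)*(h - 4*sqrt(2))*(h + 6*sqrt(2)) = h^3 - 3*h^2 + 2*sqrt(2)*h^2 - 48*h - 6*sqrt(2)*h + 144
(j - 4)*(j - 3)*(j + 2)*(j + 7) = j^4 + 2*j^3 - 37*j^2 + 10*j + 168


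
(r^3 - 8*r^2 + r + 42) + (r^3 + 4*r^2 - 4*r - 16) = 2*r^3 - 4*r^2 - 3*r + 26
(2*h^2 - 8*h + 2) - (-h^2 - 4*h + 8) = 3*h^2 - 4*h - 6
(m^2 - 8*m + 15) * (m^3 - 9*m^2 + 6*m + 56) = m^5 - 17*m^4 + 93*m^3 - 127*m^2 - 358*m + 840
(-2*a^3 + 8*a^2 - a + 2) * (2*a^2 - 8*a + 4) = -4*a^5 + 32*a^4 - 74*a^3 + 44*a^2 - 20*a + 8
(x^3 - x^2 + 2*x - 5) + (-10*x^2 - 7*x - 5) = x^3 - 11*x^2 - 5*x - 10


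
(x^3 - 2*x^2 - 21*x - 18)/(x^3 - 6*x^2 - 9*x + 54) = (x + 1)/(x - 3)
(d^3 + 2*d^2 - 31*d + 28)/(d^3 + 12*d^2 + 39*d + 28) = (d^2 - 5*d + 4)/(d^2 + 5*d + 4)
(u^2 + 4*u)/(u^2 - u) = (u + 4)/(u - 1)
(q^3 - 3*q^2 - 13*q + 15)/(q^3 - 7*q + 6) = (q - 5)/(q - 2)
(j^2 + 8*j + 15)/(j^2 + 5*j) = (j + 3)/j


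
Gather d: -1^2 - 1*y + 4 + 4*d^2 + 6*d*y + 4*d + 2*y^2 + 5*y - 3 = 4*d^2 + d*(6*y + 4) + 2*y^2 + 4*y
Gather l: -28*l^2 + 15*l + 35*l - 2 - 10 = -28*l^2 + 50*l - 12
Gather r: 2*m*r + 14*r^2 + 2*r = 14*r^2 + r*(2*m + 2)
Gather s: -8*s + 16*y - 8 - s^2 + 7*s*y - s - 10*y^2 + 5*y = -s^2 + s*(7*y - 9) - 10*y^2 + 21*y - 8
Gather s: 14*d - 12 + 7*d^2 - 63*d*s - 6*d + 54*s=7*d^2 + 8*d + s*(54 - 63*d) - 12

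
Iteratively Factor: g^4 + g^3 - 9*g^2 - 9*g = (g - 3)*(g^3 + 4*g^2 + 3*g) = (g - 3)*(g + 1)*(g^2 + 3*g) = g*(g - 3)*(g + 1)*(g + 3)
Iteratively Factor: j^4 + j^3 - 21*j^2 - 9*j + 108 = (j - 3)*(j^3 + 4*j^2 - 9*j - 36) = (j - 3)*(j + 4)*(j^2 - 9) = (j - 3)*(j + 3)*(j + 4)*(j - 3)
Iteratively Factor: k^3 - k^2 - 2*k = (k + 1)*(k^2 - 2*k) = (k - 2)*(k + 1)*(k)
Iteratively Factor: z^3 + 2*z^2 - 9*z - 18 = (z + 2)*(z^2 - 9) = (z - 3)*(z + 2)*(z + 3)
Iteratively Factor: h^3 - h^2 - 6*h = (h)*(h^2 - h - 6) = h*(h + 2)*(h - 3)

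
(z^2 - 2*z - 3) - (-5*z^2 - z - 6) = 6*z^2 - z + 3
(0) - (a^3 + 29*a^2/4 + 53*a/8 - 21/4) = -a^3 - 29*a^2/4 - 53*a/8 + 21/4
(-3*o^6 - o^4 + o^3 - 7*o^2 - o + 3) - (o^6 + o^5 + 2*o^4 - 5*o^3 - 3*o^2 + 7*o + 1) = -4*o^6 - o^5 - 3*o^4 + 6*o^3 - 4*o^2 - 8*o + 2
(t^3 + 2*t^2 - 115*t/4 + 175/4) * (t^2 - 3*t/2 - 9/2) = t^5 + t^4/2 - 145*t^3/4 + 623*t^2/8 + 255*t/4 - 1575/8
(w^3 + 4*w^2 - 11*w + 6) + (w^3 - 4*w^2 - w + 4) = 2*w^3 - 12*w + 10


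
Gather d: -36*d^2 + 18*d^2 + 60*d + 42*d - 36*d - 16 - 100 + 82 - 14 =-18*d^2 + 66*d - 48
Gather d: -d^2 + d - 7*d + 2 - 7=-d^2 - 6*d - 5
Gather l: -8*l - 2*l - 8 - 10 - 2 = -10*l - 20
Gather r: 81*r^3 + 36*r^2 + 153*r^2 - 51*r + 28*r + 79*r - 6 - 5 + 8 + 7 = 81*r^3 + 189*r^2 + 56*r + 4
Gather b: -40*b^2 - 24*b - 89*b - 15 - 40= -40*b^2 - 113*b - 55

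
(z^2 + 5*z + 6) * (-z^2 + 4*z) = -z^4 - z^3 + 14*z^2 + 24*z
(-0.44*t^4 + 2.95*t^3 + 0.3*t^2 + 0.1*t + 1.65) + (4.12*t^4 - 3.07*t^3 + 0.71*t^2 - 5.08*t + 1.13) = 3.68*t^4 - 0.12*t^3 + 1.01*t^2 - 4.98*t + 2.78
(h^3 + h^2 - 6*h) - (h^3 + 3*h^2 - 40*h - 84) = -2*h^2 + 34*h + 84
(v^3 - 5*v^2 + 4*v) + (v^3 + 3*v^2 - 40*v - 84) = 2*v^3 - 2*v^2 - 36*v - 84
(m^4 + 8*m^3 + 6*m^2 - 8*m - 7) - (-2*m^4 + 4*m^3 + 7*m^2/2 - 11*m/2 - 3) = 3*m^4 + 4*m^3 + 5*m^2/2 - 5*m/2 - 4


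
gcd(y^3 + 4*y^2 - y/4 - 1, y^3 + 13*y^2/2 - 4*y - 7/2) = y + 1/2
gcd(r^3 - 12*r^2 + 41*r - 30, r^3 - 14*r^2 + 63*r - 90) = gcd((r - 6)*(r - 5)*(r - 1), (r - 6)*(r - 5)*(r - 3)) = r^2 - 11*r + 30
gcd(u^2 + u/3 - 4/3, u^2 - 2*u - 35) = 1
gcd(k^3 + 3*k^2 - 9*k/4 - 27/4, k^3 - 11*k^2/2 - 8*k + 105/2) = k + 3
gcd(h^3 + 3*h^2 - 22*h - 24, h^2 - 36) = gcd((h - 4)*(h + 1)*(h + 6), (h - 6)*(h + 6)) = h + 6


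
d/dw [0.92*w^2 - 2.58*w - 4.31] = 1.84*w - 2.58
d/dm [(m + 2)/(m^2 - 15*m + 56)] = (m^2 - 15*m - (m + 2)*(2*m - 15) + 56)/(m^2 - 15*m + 56)^2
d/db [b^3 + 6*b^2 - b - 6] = 3*b^2 + 12*b - 1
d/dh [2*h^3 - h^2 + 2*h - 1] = 6*h^2 - 2*h + 2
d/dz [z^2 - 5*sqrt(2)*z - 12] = 2*z - 5*sqrt(2)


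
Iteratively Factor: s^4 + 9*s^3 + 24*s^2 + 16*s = (s + 4)*(s^3 + 5*s^2 + 4*s) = (s + 4)^2*(s^2 + s) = s*(s + 4)^2*(s + 1)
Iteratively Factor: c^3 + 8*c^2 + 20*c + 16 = (c + 4)*(c^2 + 4*c + 4) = (c + 2)*(c + 4)*(c + 2)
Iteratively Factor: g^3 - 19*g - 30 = (g + 3)*(g^2 - 3*g - 10) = (g + 2)*(g + 3)*(g - 5)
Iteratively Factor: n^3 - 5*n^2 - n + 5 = (n + 1)*(n^2 - 6*n + 5) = (n - 1)*(n + 1)*(n - 5)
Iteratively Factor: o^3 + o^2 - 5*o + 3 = (o + 3)*(o^2 - 2*o + 1) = (o - 1)*(o + 3)*(o - 1)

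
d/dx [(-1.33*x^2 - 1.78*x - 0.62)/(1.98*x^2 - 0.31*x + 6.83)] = (3.9367*x^2 - 15.7126*x - 12.3496)/(3.9204*x^4 - 1.2276*x^3 + 27.1429*x^2 - 4.2346*x + 46.6489)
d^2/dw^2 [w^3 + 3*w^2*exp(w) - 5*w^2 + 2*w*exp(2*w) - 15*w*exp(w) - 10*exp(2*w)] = 3*w^2*exp(w) + 8*w*exp(2*w) - 3*w*exp(w) + 6*w - 32*exp(2*w) - 24*exp(w) - 10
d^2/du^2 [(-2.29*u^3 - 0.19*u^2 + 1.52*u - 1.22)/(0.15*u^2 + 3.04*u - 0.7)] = (1.11022302462516e-16*u^5 + 1.77635683940025e-15*u^4 - 42.5657479999999*u^3 + 28.95432*u^2 - 9.11292*u - 16.522784)/(0.003375*u^6 + 0.2052*u^5 + 4.11147*u^4 + 26.179264*u^3 - 19.18686*u^2 + 4.4688*u - 0.343)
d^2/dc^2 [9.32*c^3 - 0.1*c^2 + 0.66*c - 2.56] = 55.92*c - 0.2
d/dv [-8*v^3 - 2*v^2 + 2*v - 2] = -24*v^2 - 4*v + 2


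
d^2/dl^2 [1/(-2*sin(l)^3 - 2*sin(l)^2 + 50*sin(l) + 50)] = (9*sin(l)^5 + 2*sin(l)^4 - 60*sin(l)^3 + 194*sin(l)^2 + 675*sin(l) - 1300)/(2*(sin(l) - 5)^3*(sin(l) + 1)^2*(sin(l) + 5)^3)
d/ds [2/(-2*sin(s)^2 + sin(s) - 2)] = 2*(4*sin(s) - 1)*cos(s)/(-sin(s) - cos(2*s) + 3)^2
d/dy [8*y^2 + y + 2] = 16*y + 1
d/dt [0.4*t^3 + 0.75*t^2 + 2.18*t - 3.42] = 1.2*t^2 + 1.5*t + 2.18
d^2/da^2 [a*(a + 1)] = 2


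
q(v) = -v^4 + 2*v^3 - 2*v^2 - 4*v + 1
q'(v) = -4*v^3 + 6*v^2 - 4*v - 4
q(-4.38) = -555.95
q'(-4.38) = 464.74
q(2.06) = -16.25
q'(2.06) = -21.75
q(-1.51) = -9.60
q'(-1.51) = 29.49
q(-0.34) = 2.04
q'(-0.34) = -1.79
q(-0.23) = 1.79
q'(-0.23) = -2.71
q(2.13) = -17.85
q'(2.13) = -23.95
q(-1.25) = -3.47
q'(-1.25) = 18.19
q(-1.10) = -1.15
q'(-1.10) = 12.98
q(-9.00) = -8144.00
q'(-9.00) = 3434.00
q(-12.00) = -24431.00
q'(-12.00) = 7820.00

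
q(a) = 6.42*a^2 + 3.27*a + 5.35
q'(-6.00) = -73.77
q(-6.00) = 216.85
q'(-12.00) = -150.81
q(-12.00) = 890.59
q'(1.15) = 18.04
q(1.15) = 17.60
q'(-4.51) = -54.64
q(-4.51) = 121.19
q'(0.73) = 12.64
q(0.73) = 11.16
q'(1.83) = 26.77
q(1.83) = 32.83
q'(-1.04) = -10.08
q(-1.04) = 8.89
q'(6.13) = 81.98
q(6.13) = 266.64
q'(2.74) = 38.45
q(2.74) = 62.51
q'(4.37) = 59.38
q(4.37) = 142.24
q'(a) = 12.84*a + 3.27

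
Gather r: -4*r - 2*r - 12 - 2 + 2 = -6*r - 12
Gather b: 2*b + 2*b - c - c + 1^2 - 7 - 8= 4*b - 2*c - 14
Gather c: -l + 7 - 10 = -l - 3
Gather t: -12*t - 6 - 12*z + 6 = -12*t - 12*z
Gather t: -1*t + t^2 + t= t^2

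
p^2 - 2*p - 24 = (p - 6)*(p + 4)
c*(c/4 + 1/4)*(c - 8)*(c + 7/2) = c^4/4 - 7*c^3/8 - 65*c^2/8 - 7*c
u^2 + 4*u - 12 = (u - 2)*(u + 6)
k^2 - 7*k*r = k*(k - 7*r)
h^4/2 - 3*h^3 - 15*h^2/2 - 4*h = h*(h/2 + 1/2)*(h - 8)*(h + 1)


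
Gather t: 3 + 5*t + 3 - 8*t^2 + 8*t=-8*t^2 + 13*t + 6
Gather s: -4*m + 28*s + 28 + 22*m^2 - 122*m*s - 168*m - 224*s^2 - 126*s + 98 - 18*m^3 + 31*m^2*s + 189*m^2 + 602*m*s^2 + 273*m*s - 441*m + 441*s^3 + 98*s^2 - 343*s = -18*m^3 + 211*m^2 - 613*m + 441*s^3 + s^2*(602*m - 126) + s*(31*m^2 + 151*m - 441) + 126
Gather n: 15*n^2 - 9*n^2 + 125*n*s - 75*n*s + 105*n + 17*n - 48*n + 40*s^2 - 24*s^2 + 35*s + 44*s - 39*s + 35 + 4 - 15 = 6*n^2 + n*(50*s + 74) + 16*s^2 + 40*s + 24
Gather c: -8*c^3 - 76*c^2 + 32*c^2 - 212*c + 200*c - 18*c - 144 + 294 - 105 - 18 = -8*c^3 - 44*c^2 - 30*c + 27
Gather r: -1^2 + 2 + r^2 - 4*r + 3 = r^2 - 4*r + 4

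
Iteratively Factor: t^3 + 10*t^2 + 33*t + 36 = (t + 3)*(t^2 + 7*t + 12) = (t + 3)^2*(t + 4)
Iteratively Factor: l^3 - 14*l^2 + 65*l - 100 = (l - 5)*(l^2 - 9*l + 20) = (l - 5)^2*(l - 4)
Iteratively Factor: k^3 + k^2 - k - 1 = (k + 1)*(k^2 - 1) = (k + 1)^2*(k - 1)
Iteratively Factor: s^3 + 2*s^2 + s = (s + 1)*(s^2 + s) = (s + 1)^2*(s)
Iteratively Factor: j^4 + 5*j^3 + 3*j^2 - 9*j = (j - 1)*(j^3 + 6*j^2 + 9*j) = (j - 1)*(j + 3)*(j^2 + 3*j) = j*(j - 1)*(j + 3)*(j + 3)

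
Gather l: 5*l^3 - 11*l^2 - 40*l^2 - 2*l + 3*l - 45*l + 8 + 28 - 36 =5*l^3 - 51*l^2 - 44*l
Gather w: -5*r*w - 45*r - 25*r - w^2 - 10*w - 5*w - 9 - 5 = -70*r - w^2 + w*(-5*r - 15) - 14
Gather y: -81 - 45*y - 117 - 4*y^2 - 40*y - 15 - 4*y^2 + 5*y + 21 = -8*y^2 - 80*y - 192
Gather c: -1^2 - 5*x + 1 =-5*x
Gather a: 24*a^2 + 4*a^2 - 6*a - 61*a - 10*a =28*a^2 - 77*a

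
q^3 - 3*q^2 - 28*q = q*(q - 7)*(q + 4)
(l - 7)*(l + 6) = l^2 - l - 42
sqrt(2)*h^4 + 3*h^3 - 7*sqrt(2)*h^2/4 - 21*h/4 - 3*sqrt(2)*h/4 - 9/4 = (h - 3/2)*(h + 1/2)*(h + 3*sqrt(2)/2)*(sqrt(2)*h + sqrt(2))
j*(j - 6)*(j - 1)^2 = j^4 - 8*j^3 + 13*j^2 - 6*j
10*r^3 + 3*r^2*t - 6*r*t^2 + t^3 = (-5*r + t)*(-2*r + t)*(r + t)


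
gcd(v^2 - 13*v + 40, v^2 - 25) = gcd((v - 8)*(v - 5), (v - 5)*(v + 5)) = v - 5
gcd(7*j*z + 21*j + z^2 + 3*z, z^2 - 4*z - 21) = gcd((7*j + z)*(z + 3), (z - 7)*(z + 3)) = z + 3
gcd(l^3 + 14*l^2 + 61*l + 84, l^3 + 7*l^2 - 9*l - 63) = l^2 + 10*l + 21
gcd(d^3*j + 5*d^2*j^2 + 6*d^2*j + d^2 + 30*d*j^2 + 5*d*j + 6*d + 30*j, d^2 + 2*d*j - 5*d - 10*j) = 1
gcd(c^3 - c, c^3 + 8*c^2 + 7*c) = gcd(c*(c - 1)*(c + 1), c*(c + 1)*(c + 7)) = c^2 + c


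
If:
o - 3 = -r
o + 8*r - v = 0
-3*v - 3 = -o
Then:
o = 75/22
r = -9/22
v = 3/22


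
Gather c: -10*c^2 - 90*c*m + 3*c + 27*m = -10*c^2 + c*(3 - 90*m) + 27*m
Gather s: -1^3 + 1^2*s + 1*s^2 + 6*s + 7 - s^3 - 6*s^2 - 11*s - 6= -s^3 - 5*s^2 - 4*s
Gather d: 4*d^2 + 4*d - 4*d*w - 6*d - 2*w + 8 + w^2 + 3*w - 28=4*d^2 + d*(-4*w - 2) + w^2 + w - 20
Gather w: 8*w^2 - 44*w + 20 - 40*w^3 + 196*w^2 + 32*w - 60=-40*w^3 + 204*w^2 - 12*w - 40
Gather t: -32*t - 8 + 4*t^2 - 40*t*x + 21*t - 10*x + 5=4*t^2 + t*(-40*x - 11) - 10*x - 3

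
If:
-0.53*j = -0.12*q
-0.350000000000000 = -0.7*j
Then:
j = 0.50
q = 2.21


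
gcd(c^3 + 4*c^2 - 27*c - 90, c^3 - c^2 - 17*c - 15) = c^2 - 2*c - 15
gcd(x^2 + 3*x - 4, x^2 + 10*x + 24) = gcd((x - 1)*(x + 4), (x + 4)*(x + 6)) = x + 4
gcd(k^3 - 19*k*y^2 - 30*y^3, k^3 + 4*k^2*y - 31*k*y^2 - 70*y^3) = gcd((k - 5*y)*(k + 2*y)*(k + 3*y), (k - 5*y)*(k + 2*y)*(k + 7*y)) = -k^2 + 3*k*y + 10*y^2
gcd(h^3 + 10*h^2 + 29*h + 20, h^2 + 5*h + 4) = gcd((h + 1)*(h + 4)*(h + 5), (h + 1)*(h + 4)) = h^2 + 5*h + 4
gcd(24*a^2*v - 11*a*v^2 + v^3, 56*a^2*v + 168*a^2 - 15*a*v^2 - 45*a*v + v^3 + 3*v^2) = -8*a + v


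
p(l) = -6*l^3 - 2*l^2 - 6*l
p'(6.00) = -678.00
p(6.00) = -1404.00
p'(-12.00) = -2550.00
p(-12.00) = 10152.00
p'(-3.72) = -240.21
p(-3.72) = 303.52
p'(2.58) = -136.14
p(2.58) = -131.83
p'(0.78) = -20.07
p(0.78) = -8.74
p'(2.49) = -127.56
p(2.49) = -119.97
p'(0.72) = -18.21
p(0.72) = -7.60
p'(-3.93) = -268.29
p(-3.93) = 356.88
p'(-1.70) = -51.22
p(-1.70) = 33.90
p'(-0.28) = -6.29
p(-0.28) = 1.65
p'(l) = -18*l^2 - 4*l - 6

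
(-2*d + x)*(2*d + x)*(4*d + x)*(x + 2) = -16*d^3*x - 32*d^3 - 4*d^2*x^2 - 8*d^2*x + 4*d*x^3 + 8*d*x^2 + x^4 + 2*x^3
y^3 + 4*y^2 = y^2*(y + 4)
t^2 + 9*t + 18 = (t + 3)*(t + 6)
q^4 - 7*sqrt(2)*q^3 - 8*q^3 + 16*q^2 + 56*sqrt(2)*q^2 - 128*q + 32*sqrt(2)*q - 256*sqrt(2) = (q - 8)*(q - 4*sqrt(2))^2*(q + sqrt(2))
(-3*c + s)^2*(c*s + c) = 9*c^3*s + 9*c^3 - 6*c^2*s^2 - 6*c^2*s + c*s^3 + c*s^2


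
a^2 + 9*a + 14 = (a + 2)*(a + 7)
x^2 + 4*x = x*(x + 4)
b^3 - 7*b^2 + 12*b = b*(b - 4)*(b - 3)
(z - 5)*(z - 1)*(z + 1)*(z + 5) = z^4 - 26*z^2 + 25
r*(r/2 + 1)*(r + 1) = r^3/2 + 3*r^2/2 + r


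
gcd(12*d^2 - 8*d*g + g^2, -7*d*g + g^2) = 1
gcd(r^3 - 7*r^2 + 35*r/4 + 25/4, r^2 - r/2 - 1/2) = r + 1/2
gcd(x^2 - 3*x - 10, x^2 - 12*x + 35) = x - 5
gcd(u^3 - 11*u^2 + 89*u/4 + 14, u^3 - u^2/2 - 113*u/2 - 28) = u^2 - 15*u/2 - 4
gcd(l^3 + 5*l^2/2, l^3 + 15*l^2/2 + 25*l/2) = l^2 + 5*l/2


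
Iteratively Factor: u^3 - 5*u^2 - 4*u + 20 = (u - 5)*(u^2 - 4) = (u - 5)*(u + 2)*(u - 2)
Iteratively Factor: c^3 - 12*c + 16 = (c - 2)*(c^2 + 2*c - 8) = (c - 2)*(c + 4)*(c - 2)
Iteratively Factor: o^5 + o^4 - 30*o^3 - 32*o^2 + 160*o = (o - 5)*(o^4 + 6*o^3 - 32*o) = (o - 5)*(o - 2)*(o^3 + 8*o^2 + 16*o) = (o - 5)*(o - 2)*(o + 4)*(o^2 + 4*o) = o*(o - 5)*(o - 2)*(o + 4)*(o + 4)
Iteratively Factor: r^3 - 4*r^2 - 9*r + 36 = (r - 4)*(r^2 - 9) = (r - 4)*(r + 3)*(r - 3)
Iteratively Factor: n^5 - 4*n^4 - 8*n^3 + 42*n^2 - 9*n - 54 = (n + 1)*(n^4 - 5*n^3 - 3*n^2 + 45*n - 54) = (n - 3)*(n + 1)*(n^3 - 2*n^2 - 9*n + 18) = (n - 3)*(n + 1)*(n + 3)*(n^2 - 5*n + 6) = (n - 3)^2*(n + 1)*(n + 3)*(n - 2)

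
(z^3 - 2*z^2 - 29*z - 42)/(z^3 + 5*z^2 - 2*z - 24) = (z^2 - 5*z - 14)/(z^2 + 2*z - 8)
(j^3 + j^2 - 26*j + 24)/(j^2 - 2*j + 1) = (j^2 + 2*j - 24)/(j - 1)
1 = 1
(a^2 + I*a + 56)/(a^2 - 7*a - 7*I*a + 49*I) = (a + 8*I)/(a - 7)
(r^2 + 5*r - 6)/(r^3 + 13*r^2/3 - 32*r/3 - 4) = 3*(r - 1)/(3*r^2 - 5*r - 2)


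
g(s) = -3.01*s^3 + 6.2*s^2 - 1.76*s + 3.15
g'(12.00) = -1153.28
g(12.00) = -4326.45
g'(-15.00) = -2219.51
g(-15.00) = 11583.30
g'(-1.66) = -47.23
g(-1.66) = 36.92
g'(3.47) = -67.46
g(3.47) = -54.07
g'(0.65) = 2.48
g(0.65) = 3.80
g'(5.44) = -201.53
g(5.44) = -307.52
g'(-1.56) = -43.08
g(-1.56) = 32.41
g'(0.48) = 2.11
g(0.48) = 3.40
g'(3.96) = -94.26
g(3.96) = -93.51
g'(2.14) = -16.58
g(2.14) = -1.72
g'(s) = -9.03*s^2 + 12.4*s - 1.76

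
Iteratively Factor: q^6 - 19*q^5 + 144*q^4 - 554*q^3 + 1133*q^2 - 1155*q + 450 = (q - 2)*(q^5 - 17*q^4 + 110*q^3 - 334*q^2 + 465*q - 225) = (q - 5)*(q - 2)*(q^4 - 12*q^3 + 50*q^2 - 84*q + 45) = (q - 5)*(q - 2)*(q - 1)*(q^3 - 11*q^2 + 39*q - 45) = (q - 5)*(q - 3)*(q - 2)*(q - 1)*(q^2 - 8*q + 15) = (q - 5)^2*(q - 3)*(q - 2)*(q - 1)*(q - 3)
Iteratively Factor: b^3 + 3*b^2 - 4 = (b + 2)*(b^2 + b - 2) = (b + 2)^2*(b - 1)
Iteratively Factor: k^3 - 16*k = (k + 4)*(k^2 - 4*k) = (k - 4)*(k + 4)*(k)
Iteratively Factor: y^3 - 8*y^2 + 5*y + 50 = (y - 5)*(y^2 - 3*y - 10) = (y - 5)*(y + 2)*(y - 5)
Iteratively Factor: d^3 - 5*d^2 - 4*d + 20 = (d - 2)*(d^2 - 3*d - 10) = (d - 2)*(d + 2)*(d - 5)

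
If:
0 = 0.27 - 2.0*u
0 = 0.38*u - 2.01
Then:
No Solution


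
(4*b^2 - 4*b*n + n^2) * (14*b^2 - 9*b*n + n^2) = 56*b^4 - 92*b^3*n + 54*b^2*n^2 - 13*b*n^3 + n^4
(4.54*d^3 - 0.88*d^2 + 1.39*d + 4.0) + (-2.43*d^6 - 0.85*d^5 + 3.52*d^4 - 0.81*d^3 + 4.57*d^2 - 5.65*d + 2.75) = -2.43*d^6 - 0.85*d^5 + 3.52*d^4 + 3.73*d^3 + 3.69*d^2 - 4.26*d + 6.75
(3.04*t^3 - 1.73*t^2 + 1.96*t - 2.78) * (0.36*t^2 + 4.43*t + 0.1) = 1.0944*t^5 + 12.8444*t^4 - 6.6543*t^3 + 7.509*t^2 - 12.1194*t - 0.278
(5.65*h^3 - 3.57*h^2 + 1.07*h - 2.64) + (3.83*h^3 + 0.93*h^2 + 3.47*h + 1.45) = 9.48*h^3 - 2.64*h^2 + 4.54*h - 1.19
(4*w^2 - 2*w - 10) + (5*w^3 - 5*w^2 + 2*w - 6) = 5*w^3 - w^2 - 16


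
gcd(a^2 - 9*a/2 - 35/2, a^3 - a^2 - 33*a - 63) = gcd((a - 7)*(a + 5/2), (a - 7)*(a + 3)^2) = a - 7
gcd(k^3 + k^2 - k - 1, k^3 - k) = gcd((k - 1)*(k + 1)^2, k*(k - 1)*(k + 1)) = k^2 - 1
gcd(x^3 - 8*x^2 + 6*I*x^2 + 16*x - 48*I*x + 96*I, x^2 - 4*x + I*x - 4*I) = x - 4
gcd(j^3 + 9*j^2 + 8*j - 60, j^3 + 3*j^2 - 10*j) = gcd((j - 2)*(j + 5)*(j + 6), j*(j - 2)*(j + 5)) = j^2 + 3*j - 10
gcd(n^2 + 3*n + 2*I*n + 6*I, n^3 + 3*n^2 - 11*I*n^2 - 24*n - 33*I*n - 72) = n + 3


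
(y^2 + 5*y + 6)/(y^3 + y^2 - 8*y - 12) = (y + 3)/(y^2 - y - 6)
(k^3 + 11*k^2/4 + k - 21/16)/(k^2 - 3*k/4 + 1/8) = (8*k^2 + 26*k + 21)/(2*(4*k - 1))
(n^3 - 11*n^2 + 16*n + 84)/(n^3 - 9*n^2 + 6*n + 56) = (n - 6)/(n - 4)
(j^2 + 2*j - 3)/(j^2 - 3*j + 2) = (j + 3)/(j - 2)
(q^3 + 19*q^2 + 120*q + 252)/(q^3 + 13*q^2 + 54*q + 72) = (q^2 + 13*q + 42)/(q^2 + 7*q + 12)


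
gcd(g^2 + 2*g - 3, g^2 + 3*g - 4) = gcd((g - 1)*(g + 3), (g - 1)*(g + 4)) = g - 1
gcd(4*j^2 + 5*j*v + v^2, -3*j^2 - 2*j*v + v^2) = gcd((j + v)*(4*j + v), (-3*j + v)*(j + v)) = j + v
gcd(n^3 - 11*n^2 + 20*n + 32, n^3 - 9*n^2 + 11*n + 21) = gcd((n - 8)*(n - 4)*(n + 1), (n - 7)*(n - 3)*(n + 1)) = n + 1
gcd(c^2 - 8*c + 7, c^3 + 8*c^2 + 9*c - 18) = c - 1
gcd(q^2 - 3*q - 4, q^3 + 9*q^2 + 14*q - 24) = 1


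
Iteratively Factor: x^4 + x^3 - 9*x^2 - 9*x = (x - 3)*(x^3 + 4*x^2 + 3*x) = x*(x - 3)*(x^2 + 4*x + 3) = x*(x - 3)*(x + 3)*(x + 1)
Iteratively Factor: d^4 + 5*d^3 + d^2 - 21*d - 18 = (d + 3)*(d^3 + 2*d^2 - 5*d - 6) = (d + 1)*(d + 3)*(d^2 + d - 6) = (d + 1)*(d + 3)^2*(d - 2)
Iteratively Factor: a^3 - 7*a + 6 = (a - 1)*(a^2 + a - 6) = (a - 1)*(a + 3)*(a - 2)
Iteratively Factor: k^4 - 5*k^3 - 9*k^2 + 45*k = (k)*(k^3 - 5*k^2 - 9*k + 45) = k*(k - 3)*(k^2 - 2*k - 15) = k*(k - 5)*(k - 3)*(k + 3)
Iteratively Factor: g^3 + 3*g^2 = (g)*(g^2 + 3*g) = g*(g + 3)*(g)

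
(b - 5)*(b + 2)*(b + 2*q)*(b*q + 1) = b^4*q + 2*b^3*q^2 - 3*b^3*q + b^3 - 6*b^2*q^2 - 8*b^2*q - 3*b^2 - 20*b*q^2 - 6*b*q - 10*b - 20*q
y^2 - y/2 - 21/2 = (y - 7/2)*(y + 3)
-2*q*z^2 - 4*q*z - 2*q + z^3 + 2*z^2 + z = (-2*q + z)*(z + 1)^2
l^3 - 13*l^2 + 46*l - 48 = (l - 8)*(l - 3)*(l - 2)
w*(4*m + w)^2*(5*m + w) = 80*m^3*w + 56*m^2*w^2 + 13*m*w^3 + w^4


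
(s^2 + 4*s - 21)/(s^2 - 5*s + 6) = (s + 7)/(s - 2)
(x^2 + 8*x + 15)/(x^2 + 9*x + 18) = (x + 5)/(x + 6)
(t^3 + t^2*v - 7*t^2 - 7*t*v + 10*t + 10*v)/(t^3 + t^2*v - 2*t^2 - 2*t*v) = (t - 5)/t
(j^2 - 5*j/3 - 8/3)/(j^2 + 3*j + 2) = (j - 8/3)/(j + 2)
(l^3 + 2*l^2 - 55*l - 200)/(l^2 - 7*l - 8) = (l^2 + 10*l + 25)/(l + 1)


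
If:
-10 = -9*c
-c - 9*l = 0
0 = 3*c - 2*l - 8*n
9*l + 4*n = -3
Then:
No Solution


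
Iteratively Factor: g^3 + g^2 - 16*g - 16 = (g - 4)*(g^2 + 5*g + 4) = (g - 4)*(g + 1)*(g + 4)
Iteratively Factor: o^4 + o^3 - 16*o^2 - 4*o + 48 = (o - 2)*(o^3 + 3*o^2 - 10*o - 24) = (o - 2)*(o + 2)*(o^2 + o - 12) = (o - 3)*(o - 2)*(o + 2)*(o + 4)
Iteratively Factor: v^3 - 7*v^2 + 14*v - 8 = (v - 2)*(v^2 - 5*v + 4) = (v - 2)*(v - 1)*(v - 4)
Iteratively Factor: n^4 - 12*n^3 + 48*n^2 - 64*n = (n - 4)*(n^3 - 8*n^2 + 16*n) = n*(n - 4)*(n^2 - 8*n + 16) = n*(n - 4)^2*(n - 4)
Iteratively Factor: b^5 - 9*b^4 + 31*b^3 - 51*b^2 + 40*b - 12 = (b - 2)*(b^4 - 7*b^3 + 17*b^2 - 17*b + 6) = (b - 3)*(b - 2)*(b^3 - 4*b^2 + 5*b - 2) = (b - 3)*(b - 2)*(b - 1)*(b^2 - 3*b + 2) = (b - 3)*(b - 2)*(b - 1)^2*(b - 2)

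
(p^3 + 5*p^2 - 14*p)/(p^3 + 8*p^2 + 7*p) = (p - 2)/(p + 1)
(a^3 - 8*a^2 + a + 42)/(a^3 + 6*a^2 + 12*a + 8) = (a^2 - 10*a + 21)/(a^2 + 4*a + 4)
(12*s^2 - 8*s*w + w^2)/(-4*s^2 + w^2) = (-6*s + w)/(2*s + w)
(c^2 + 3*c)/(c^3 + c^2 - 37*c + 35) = c*(c + 3)/(c^3 + c^2 - 37*c + 35)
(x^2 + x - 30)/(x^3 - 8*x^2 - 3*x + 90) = (x + 6)/(x^2 - 3*x - 18)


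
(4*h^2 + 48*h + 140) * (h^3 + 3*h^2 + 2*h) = 4*h^5 + 60*h^4 + 292*h^3 + 516*h^2 + 280*h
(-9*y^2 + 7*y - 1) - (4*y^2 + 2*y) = -13*y^2 + 5*y - 1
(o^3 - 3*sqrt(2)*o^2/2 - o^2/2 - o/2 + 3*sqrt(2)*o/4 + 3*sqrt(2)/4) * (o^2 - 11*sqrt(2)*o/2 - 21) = o^5 - 7*sqrt(2)*o^4 - o^4/2 - 5*o^3 + 7*sqrt(2)*o^3/2 + 9*o^2/4 + 35*sqrt(2)*o^2 - 63*sqrt(2)*o/4 + 9*o/4 - 63*sqrt(2)/4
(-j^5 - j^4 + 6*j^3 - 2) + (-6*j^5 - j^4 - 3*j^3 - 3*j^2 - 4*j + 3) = -7*j^5 - 2*j^4 + 3*j^3 - 3*j^2 - 4*j + 1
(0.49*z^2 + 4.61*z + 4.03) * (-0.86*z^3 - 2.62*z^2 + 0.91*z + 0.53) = -0.4214*z^5 - 5.2484*z^4 - 15.0981*z^3 - 6.1038*z^2 + 6.1106*z + 2.1359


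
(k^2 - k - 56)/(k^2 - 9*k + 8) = (k + 7)/(k - 1)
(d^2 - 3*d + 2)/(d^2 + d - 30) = (d^2 - 3*d + 2)/(d^2 + d - 30)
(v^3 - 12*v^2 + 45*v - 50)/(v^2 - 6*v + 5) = (v^2 - 7*v + 10)/(v - 1)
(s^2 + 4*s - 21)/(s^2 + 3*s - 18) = (s + 7)/(s + 6)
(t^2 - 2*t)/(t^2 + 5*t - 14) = t/(t + 7)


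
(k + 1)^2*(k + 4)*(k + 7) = k^4 + 13*k^3 + 51*k^2 + 67*k + 28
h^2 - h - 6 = (h - 3)*(h + 2)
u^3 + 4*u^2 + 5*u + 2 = (u + 1)^2*(u + 2)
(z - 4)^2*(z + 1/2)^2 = z^4 - 7*z^3 + 33*z^2/4 + 14*z + 4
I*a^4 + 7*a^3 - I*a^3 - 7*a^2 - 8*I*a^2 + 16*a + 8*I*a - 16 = (a - 4*I)^2*(a + I)*(I*a - I)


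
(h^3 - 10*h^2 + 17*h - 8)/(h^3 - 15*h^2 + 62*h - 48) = (h - 1)/(h - 6)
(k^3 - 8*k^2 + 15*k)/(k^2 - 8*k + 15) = k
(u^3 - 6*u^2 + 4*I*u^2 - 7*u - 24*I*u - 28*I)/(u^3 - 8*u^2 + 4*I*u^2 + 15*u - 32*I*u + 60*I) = (u^2 - 6*u - 7)/(u^2 - 8*u + 15)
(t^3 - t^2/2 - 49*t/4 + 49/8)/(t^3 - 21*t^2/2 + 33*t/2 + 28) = (t^2 + 3*t - 7/4)/(t^2 - 7*t - 8)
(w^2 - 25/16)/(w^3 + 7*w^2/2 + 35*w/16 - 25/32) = 2*(4*w - 5)/(8*w^2 + 18*w - 5)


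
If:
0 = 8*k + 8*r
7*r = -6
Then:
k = 6/7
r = -6/7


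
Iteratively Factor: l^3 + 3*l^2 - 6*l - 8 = (l + 4)*(l^2 - l - 2) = (l + 1)*(l + 4)*(l - 2)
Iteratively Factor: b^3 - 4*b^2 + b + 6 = (b + 1)*(b^2 - 5*b + 6) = (b - 2)*(b + 1)*(b - 3)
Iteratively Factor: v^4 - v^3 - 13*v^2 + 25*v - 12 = (v - 3)*(v^3 + 2*v^2 - 7*v + 4) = (v - 3)*(v + 4)*(v^2 - 2*v + 1) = (v - 3)*(v - 1)*(v + 4)*(v - 1)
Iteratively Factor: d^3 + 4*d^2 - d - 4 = (d - 1)*(d^2 + 5*d + 4) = (d - 1)*(d + 1)*(d + 4)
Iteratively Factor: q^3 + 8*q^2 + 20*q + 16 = (q + 2)*(q^2 + 6*q + 8) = (q + 2)*(q + 4)*(q + 2)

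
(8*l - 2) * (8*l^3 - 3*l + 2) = 64*l^4 - 16*l^3 - 24*l^2 + 22*l - 4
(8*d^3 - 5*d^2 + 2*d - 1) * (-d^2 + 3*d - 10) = -8*d^5 + 29*d^4 - 97*d^3 + 57*d^2 - 23*d + 10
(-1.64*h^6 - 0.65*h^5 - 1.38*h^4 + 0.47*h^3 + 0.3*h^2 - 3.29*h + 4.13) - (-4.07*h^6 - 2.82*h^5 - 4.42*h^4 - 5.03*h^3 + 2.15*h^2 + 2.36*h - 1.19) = 2.43*h^6 + 2.17*h^5 + 3.04*h^4 + 5.5*h^3 - 1.85*h^2 - 5.65*h + 5.32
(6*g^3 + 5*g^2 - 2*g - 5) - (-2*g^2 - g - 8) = 6*g^3 + 7*g^2 - g + 3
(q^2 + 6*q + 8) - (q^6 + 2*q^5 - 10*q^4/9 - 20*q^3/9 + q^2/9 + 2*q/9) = -q^6 - 2*q^5 + 10*q^4/9 + 20*q^3/9 + 8*q^2/9 + 52*q/9 + 8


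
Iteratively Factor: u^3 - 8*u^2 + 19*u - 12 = (u - 1)*(u^2 - 7*u + 12) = (u - 4)*(u - 1)*(u - 3)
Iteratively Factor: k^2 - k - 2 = (k + 1)*(k - 2)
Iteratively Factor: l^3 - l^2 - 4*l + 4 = (l - 2)*(l^2 + l - 2) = (l - 2)*(l - 1)*(l + 2)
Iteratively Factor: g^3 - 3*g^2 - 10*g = (g)*(g^2 - 3*g - 10) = g*(g - 5)*(g + 2)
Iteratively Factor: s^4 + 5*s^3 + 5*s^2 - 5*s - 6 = (s - 1)*(s^3 + 6*s^2 + 11*s + 6) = (s - 1)*(s + 3)*(s^2 + 3*s + 2) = (s - 1)*(s + 1)*(s + 3)*(s + 2)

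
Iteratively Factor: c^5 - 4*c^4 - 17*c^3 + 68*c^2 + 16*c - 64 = (c - 4)*(c^4 - 17*c^2 + 16) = (c - 4)^2*(c^3 + 4*c^2 - c - 4) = (c - 4)^2*(c + 1)*(c^2 + 3*c - 4) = (c - 4)^2*(c + 1)*(c + 4)*(c - 1)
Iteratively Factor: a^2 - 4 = (a - 2)*(a + 2)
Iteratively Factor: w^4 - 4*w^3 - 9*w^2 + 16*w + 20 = (w + 1)*(w^3 - 5*w^2 - 4*w + 20) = (w - 5)*(w + 1)*(w^2 - 4) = (w - 5)*(w - 2)*(w + 1)*(w + 2)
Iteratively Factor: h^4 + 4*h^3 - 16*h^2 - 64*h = (h + 4)*(h^3 - 16*h) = (h + 4)^2*(h^2 - 4*h) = h*(h + 4)^2*(h - 4)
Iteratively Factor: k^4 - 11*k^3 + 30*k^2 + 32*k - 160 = (k - 5)*(k^3 - 6*k^2 + 32) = (k - 5)*(k + 2)*(k^2 - 8*k + 16) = (k - 5)*(k - 4)*(k + 2)*(k - 4)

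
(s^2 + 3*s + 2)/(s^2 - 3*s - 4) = (s + 2)/(s - 4)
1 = 1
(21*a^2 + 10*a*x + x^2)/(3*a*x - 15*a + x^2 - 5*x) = (7*a + x)/(x - 5)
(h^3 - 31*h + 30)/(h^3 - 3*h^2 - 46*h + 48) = (h - 5)/(h - 8)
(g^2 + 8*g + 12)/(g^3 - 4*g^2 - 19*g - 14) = (g + 6)/(g^2 - 6*g - 7)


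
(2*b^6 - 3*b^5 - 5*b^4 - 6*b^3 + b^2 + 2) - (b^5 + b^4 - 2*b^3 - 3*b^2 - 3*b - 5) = 2*b^6 - 4*b^5 - 6*b^4 - 4*b^3 + 4*b^2 + 3*b + 7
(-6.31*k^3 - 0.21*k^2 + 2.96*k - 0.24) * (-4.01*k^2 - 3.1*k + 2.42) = 25.3031*k^5 + 20.4031*k^4 - 26.4888*k^3 - 8.7218*k^2 + 7.9072*k - 0.5808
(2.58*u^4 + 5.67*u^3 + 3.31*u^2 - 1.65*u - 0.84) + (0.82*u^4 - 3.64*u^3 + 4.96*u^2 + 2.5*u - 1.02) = 3.4*u^4 + 2.03*u^3 + 8.27*u^2 + 0.85*u - 1.86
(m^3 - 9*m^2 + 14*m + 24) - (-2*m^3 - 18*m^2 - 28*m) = 3*m^3 + 9*m^2 + 42*m + 24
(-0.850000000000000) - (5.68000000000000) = -6.53000000000000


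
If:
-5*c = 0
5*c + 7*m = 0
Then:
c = 0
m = 0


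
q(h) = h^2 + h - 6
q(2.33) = 1.76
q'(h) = 2*h + 1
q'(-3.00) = -5.00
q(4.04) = 14.36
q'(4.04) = 9.08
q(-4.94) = 13.46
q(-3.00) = 0.00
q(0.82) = -4.51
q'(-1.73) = -2.46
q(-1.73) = -4.74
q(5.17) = 25.90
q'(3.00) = 7.00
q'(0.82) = 2.64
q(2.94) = 5.58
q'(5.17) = 11.34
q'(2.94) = 6.88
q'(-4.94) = -8.88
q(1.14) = -3.56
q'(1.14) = 3.28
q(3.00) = 6.00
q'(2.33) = 5.66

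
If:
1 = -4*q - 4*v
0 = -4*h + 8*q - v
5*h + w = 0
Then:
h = -w/5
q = -4*w/45 - 1/36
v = 4*w/45 - 2/9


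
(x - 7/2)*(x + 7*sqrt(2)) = x^2 - 7*x/2 + 7*sqrt(2)*x - 49*sqrt(2)/2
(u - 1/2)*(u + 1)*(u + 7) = u^3 + 15*u^2/2 + 3*u - 7/2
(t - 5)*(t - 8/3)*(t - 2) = t^3 - 29*t^2/3 + 86*t/3 - 80/3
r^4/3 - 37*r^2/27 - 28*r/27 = r*(r/3 + 1/3)*(r - 7/3)*(r + 4/3)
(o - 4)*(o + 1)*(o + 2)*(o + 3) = o^4 + 2*o^3 - 13*o^2 - 38*o - 24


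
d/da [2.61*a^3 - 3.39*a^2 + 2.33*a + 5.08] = 7.83*a^2 - 6.78*a + 2.33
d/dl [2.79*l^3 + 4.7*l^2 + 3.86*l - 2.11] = 8.37*l^2 + 9.4*l + 3.86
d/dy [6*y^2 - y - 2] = 12*y - 1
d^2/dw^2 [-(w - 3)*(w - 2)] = -2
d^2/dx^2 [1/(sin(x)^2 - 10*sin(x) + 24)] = 2*(-2*sin(x)^4 + 15*sin(x)^3 + sin(x)^2 - 150*sin(x) + 76)/(sin(x)^2 - 10*sin(x) + 24)^3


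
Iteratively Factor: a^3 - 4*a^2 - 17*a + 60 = (a + 4)*(a^2 - 8*a + 15) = (a - 5)*(a + 4)*(a - 3)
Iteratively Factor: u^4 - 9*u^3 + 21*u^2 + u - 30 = (u - 3)*(u^3 - 6*u^2 + 3*u + 10) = (u - 5)*(u - 3)*(u^2 - u - 2) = (u - 5)*(u - 3)*(u - 2)*(u + 1)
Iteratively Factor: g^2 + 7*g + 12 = (g + 4)*(g + 3)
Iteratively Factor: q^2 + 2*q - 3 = (q + 3)*(q - 1)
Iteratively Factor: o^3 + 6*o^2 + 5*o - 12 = (o + 4)*(o^2 + 2*o - 3) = (o - 1)*(o + 4)*(o + 3)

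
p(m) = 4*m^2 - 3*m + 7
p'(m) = 8*m - 3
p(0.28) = 6.47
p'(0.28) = -0.76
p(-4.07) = 85.47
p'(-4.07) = -35.56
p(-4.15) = 88.34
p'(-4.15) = -36.20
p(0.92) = 7.63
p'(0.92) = 4.36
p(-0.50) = 9.50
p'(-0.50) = -7.00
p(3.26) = 39.73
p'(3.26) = 23.08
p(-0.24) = 7.95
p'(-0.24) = -4.92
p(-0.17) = 7.63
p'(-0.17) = -4.36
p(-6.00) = 169.00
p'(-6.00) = -51.00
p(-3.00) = 52.00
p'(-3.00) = -27.00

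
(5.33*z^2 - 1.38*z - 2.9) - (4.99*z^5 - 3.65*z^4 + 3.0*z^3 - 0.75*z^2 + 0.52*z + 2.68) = -4.99*z^5 + 3.65*z^4 - 3.0*z^3 + 6.08*z^2 - 1.9*z - 5.58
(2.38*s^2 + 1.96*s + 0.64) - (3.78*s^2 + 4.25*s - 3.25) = -1.4*s^2 - 2.29*s + 3.89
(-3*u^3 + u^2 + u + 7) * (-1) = 3*u^3 - u^2 - u - 7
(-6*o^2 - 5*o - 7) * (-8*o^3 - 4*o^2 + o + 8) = 48*o^5 + 64*o^4 + 70*o^3 - 25*o^2 - 47*o - 56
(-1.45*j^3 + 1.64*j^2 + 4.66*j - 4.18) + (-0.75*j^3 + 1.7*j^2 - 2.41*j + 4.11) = -2.2*j^3 + 3.34*j^2 + 2.25*j - 0.0699999999999994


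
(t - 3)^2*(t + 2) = t^3 - 4*t^2 - 3*t + 18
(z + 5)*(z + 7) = z^2 + 12*z + 35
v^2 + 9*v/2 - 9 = (v - 3/2)*(v + 6)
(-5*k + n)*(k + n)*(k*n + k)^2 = -5*k^4*n^2 - 10*k^4*n - 5*k^4 - 4*k^3*n^3 - 8*k^3*n^2 - 4*k^3*n + k^2*n^4 + 2*k^2*n^3 + k^2*n^2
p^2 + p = p*(p + 1)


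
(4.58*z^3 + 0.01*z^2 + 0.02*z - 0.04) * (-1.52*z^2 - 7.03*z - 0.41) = -6.9616*z^5 - 32.2126*z^4 - 1.9785*z^3 - 0.0839*z^2 + 0.273*z + 0.0164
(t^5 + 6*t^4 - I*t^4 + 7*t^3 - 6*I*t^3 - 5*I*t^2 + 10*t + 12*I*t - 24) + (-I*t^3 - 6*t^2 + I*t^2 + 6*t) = t^5 + 6*t^4 - I*t^4 + 7*t^3 - 7*I*t^3 - 6*t^2 - 4*I*t^2 + 16*t + 12*I*t - 24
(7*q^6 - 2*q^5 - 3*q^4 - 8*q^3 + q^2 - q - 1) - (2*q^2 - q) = 7*q^6 - 2*q^5 - 3*q^4 - 8*q^3 - q^2 - 1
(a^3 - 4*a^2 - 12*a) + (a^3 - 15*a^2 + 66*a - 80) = 2*a^3 - 19*a^2 + 54*a - 80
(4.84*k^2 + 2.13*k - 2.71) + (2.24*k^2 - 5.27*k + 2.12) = 7.08*k^2 - 3.14*k - 0.59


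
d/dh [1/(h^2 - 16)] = -2*h/(h^2 - 16)^2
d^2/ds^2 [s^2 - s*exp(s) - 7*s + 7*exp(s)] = -s*exp(s) + 5*exp(s) + 2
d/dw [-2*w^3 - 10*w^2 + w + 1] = -6*w^2 - 20*w + 1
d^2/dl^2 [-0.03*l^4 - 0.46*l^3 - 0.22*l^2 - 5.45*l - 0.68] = -0.36*l^2 - 2.76*l - 0.44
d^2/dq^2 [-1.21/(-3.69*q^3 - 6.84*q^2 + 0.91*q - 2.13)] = (-(26.7894*q + 16.5528)*(3.69*q^3 + 6.84*q^2 - 0.91*q + 2.13) + 1.21*(11.07*q^2 + 13.68*q - 0.91)*(22.14*q^2 + 27.36*q - 1.82))/(3.69*q^3 + 6.84*q^2 - 0.91*q + 2.13)^3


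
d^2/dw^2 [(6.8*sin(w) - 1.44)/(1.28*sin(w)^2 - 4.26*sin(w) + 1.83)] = (-11.14112*sin(w)^5 - 27.641856*sin(w)^4 + 94.2960640000001*sin(w)^3 - 54.5268959999999*sin(w)^2 - 60.0042960000001*sin(w) + 60.503904)/(2.097152*sin(w)^6 - 20.938752*sin(w)^5 + 78.6816*sin(w)^4 - 137.18052*sin(w)^3 + 112.4901*sin(w)^2 - 42.798942*sin(w) + 6.128487)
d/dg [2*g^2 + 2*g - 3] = 4*g + 2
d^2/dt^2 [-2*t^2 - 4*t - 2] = -4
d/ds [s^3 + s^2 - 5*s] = 3*s^2 + 2*s - 5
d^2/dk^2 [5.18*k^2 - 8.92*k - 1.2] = 10.3600000000000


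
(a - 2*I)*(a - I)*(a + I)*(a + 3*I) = a^4 + I*a^3 + 7*a^2 + I*a + 6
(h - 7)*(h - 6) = h^2 - 13*h + 42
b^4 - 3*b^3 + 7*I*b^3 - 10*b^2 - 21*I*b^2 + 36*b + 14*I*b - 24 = (b - 2)*(b - 1)*(b + 3*I)*(b + 4*I)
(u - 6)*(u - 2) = u^2 - 8*u + 12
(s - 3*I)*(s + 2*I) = s^2 - I*s + 6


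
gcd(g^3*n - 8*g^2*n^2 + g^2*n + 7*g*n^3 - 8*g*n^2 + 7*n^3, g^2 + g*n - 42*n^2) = 1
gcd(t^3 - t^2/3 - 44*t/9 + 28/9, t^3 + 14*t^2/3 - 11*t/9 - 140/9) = t + 7/3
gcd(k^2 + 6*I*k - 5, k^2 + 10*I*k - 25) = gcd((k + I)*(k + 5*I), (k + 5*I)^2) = k + 5*I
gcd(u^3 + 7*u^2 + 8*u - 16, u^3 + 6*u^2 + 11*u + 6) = 1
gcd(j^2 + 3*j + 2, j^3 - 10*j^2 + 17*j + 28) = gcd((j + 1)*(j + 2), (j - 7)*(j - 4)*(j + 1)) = j + 1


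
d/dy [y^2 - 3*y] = 2*y - 3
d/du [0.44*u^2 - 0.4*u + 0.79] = 0.88*u - 0.4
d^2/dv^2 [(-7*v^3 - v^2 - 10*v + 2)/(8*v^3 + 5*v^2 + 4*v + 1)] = 2*(216*v^6 - 1248*v^5 + 709*v^3 + 753*v^2 + 201*v + 61)/(512*v^9 + 960*v^8 + 1368*v^7 + 1277*v^6 + 924*v^5 + 507*v^4 + 208*v^3 + 63*v^2 + 12*v + 1)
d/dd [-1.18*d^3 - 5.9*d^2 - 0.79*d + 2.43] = -3.54*d^2 - 11.8*d - 0.79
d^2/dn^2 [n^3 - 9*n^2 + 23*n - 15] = 6*n - 18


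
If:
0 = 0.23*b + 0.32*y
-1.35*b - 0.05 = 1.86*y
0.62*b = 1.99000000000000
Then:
No Solution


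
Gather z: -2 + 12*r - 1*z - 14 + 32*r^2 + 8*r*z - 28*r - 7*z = 32*r^2 - 16*r + z*(8*r - 8) - 16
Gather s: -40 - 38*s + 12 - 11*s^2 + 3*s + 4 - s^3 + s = -s^3 - 11*s^2 - 34*s - 24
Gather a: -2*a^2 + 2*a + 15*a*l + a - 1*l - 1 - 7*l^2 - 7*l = -2*a^2 + a*(15*l + 3) - 7*l^2 - 8*l - 1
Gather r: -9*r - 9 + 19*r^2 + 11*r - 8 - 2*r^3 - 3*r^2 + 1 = -2*r^3 + 16*r^2 + 2*r - 16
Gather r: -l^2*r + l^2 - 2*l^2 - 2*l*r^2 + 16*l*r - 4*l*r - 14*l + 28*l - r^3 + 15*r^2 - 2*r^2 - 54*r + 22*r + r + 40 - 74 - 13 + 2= -l^2 + 14*l - r^3 + r^2*(13 - 2*l) + r*(-l^2 + 12*l - 31) - 45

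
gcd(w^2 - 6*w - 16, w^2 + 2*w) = w + 2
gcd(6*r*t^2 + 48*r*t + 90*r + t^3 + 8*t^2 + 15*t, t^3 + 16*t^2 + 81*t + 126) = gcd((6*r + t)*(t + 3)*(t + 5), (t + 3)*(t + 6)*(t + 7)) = t + 3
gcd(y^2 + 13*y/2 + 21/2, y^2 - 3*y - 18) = y + 3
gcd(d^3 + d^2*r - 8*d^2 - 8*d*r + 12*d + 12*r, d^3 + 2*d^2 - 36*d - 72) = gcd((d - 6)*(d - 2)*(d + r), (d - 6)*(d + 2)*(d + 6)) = d - 6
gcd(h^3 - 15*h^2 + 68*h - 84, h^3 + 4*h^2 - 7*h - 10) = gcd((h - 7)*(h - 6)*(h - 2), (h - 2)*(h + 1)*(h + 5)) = h - 2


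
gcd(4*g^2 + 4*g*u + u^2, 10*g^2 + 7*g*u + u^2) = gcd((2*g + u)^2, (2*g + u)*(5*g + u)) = 2*g + u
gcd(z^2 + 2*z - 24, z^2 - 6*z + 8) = z - 4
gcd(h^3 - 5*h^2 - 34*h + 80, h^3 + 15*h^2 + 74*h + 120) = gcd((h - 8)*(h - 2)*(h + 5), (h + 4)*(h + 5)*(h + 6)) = h + 5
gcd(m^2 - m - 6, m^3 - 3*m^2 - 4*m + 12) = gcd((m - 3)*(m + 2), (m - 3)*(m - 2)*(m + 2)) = m^2 - m - 6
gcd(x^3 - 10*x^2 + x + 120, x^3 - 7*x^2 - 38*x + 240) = x^2 - 13*x + 40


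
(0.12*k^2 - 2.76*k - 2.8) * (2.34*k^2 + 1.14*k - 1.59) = 0.2808*k^4 - 6.3216*k^3 - 9.8892*k^2 + 1.1964*k + 4.452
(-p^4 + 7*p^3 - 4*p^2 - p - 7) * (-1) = p^4 - 7*p^3 + 4*p^2 + p + 7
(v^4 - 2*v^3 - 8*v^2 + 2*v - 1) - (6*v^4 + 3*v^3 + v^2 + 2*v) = -5*v^4 - 5*v^3 - 9*v^2 - 1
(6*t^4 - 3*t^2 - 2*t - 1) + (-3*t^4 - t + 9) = 3*t^4 - 3*t^2 - 3*t + 8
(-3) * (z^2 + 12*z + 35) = -3*z^2 - 36*z - 105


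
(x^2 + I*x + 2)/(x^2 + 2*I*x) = (x - I)/x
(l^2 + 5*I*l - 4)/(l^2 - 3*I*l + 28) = (l + I)/(l - 7*I)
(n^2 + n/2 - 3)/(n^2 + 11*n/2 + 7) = (2*n - 3)/(2*n + 7)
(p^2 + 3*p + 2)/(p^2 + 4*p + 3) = (p + 2)/(p + 3)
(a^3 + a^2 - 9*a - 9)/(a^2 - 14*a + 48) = (a^3 + a^2 - 9*a - 9)/(a^2 - 14*a + 48)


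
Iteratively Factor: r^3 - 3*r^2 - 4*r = (r - 4)*(r^2 + r) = r*(r - 4)*(r + 1)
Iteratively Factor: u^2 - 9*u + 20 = (u - 5)*(u - 4)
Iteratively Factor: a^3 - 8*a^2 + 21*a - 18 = (a - 2)*(a^2 - 6*a + 9) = (a - 3)*(a - 2)*(a - 3)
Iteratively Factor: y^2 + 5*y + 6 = (y + 3)*(y + 2)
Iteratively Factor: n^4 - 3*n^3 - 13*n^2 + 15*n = (n - 5)*(n^3 + 2*n^2 - 3*n) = (n - 5)*(n - 1)*(n^2 + 3*n) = (n - 5)*(n - 1)*(n + 3)*(n)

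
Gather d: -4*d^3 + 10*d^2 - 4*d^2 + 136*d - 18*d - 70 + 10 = -4*d^3 + 6*d^2 + 118*d - 60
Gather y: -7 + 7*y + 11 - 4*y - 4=3*y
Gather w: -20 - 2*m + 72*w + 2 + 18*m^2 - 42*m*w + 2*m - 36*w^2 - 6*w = 18*m^2 - 36*w^2 + w*(66 - 42*m) - 18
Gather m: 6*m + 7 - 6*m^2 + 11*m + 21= -6*m^2 + 17*m + 28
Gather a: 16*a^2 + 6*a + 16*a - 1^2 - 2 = 16*a^2 + 22*a - 3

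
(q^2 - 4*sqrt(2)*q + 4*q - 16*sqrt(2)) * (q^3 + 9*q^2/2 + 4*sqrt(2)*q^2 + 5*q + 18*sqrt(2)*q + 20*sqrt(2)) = q^5 + 17*q^4/2 - 9*q^3 - 252*q^2 - 736*q - 640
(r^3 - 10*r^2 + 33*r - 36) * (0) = 0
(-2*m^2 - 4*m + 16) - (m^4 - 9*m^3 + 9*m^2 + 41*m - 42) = -m^4 + 9*m^3 - 11*m^2 - 45*m + 58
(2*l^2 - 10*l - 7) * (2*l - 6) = 4*l^3 - 32*l^2 + 46*l + 42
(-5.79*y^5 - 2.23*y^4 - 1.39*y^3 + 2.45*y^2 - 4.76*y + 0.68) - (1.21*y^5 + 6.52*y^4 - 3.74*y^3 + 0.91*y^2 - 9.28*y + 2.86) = -7.0*y^5 - 8.75*y^4 + 2.35*y^3 + 1.54*y^2 + 4.52*y - 2.18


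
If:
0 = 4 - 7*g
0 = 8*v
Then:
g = 4/7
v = 0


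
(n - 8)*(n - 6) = n^2 - 14*n + 48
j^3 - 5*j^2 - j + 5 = (j - 5)*(j - 1)*(j + 1)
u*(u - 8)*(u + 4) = u^3 - 4*u^2 - 32*u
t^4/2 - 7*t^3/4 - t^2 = t^2*(t/2 + 1/4)*(t - 4)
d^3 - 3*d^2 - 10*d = d*(d - 5)*(d + 2)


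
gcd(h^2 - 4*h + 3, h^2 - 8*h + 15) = h - 3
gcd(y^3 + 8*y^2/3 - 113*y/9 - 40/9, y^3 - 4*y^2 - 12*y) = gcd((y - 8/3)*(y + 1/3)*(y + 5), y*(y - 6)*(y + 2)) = 1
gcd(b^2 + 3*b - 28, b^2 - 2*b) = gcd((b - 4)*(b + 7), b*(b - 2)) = 1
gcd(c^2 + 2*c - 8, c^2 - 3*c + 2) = c - 2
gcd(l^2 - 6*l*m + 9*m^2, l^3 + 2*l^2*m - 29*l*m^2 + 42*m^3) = l - 3*m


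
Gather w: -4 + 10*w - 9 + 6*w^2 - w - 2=6*w^2 + 9*w - 15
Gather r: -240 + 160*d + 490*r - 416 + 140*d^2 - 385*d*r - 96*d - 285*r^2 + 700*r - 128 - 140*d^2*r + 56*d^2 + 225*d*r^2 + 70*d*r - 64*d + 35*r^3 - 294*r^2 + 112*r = 196*d^2 + 35*r^3 + r^2*(225*d - 579) + r*(-140*d^2 - 315*d + 1302) - 784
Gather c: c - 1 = c - 1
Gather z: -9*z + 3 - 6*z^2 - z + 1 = -6*z^2 - 10*z + 4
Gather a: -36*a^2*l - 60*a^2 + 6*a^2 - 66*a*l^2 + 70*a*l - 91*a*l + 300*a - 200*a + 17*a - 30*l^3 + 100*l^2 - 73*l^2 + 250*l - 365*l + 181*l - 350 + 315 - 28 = a^2*(-36*l - 54) + a*(-66*l^2 - 21*l + 117) - 30*l^3 + 27*l^2 + 66*l - 63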